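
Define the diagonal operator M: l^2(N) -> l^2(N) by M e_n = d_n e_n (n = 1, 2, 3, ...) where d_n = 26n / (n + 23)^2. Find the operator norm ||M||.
||M|| = 13/46 (attained at n = 23)

For M diagonal, ||M|| = sup_n |d_n|. Treat f(x) = 26x / (x + 23)^2 for real x > 0. By the quotient rule, f'(x) = 26(23 - x)/(x + 23)^3, which is positive for x < 23 and negative for x > 23. So f has a unique maximum at x = 23, and since 23 is a positive integer, the supremum over n ≥ 1 is attained at n = 23: d_23 = 26·23/(23 + 23)^2 = 26·23/2116 = 13/46. Hence ||M|| = 13/46.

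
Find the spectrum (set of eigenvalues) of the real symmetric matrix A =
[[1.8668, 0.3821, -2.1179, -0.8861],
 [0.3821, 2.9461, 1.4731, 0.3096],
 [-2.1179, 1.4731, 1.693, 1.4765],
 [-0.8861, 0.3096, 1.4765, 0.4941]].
sigma(A) ≈ {-1, 0, 3, 5}

A is real symmetric, so its spectrum consists of real eigenvalues. Expanding the characteristic polynomial of the displayed matrix gives
  det(λ I - A) = p(λ) = λ^4 + (-7)λ^3 + (7)λ^2 + (15)λ + (0).
Solving p(λ) = 0 yields eigenvalues ≈ -1, 0, 3, 5. (A is shown rounded to 4 decimals, so these recover the underlying integer eigenvalues to within that precision.)
Verification: the trace of A = 7 equals the sum of eigenvalues 7, and det(A) ≈ -0.0006 matches the eigenvalue product 0.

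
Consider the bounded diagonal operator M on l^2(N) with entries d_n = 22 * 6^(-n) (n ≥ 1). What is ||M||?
||M|| = 11/3 (attained at n = 1)

For M diagonal, ||M|| = sup_n |d_n|. The sequence d_n = 22 * 6^(-n) is positive and strictly decreasing (ratio 6^(-1) < 1), so the supremum is d_1 = 22/6 = 11/3. Hence ||M|| = 11/3.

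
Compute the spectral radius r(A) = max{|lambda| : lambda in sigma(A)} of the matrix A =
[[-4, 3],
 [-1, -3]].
r(A) = sqrt(15) ≈ 3.873

The eigenvalues of A are the roots of its characteristic polynomial. With M = A (coefficients from the trace and determinant):
  p(λ) = det(λ I - M) = λ^2 + 7λ + 15.
For λ^2 + 7λ + 15 the discriminant is -11. It is negative, so the roots are the complex-conjugate pair λ = -7/2 ± (sqrt(11)/2) i ≈ -3.5 ± 1.6583i. For a conjugate pair the product of the roots equals the constant term, so |λ|^2 = 15 and |λ| = sqrt(15) ≈ 3.873.
Thus the eigenvalues (to 4 decimals) are -3.5 ± 1.6583i (modulus 3.873). The spectral radius is the largest modulus: r(A) = sqrt(15) ≈ 3.873. (Cross-check: r(A) ≤ ||A||_2 ≈ 5.1492; equality holds whenever A is normal, though it can also hold for some non-normal A.)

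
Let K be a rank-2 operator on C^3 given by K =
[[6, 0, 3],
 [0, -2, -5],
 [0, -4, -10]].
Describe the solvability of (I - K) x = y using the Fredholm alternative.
(I - K) is invertible (det(I - K) = -65 ≠ 0), so for every y in C^3 the equation (I - K) x = y has a unique solution.

K has rank 2 and factors as K = U V^T = u1 v1^T + u2 v2^T with u1 = (-3, 1, 2), v1 = (-1, -1, -3), u2 = (-3, -1, -2), v2 = (-1, 1, 2) (multiplying out reproduces the displayed K). The nonzero eigenvalues of U V^T coincide with those of the 2 x 2 matrix G = V^T U = [[v1·u1, v1·u2], [v2·u1, v2·u2]] = [[-4, 10], [8, -2]], and by the Sylvester determinant identity det(I_3 - U V^T) = det(I_2 - V^T U) = det([[5, -10], [-8, 3]]) = (5)(3) - (-10)(-8) = -65. (Direct check: I - K =
[[-5, 0, -3],
 [0, 3, 5],
 [0, 4, 11]]
has determinant -65.) The finite-dimensional Fredholm alternative says: either (I - K) is invertible, or ker(I - K) ≠ {0} and then range(I - K) = ker((I - K)^*)^⊥, with dim ker(I - K) = dim ker((I - K)^*). Since det(I - K) ≠ 0, 1 is not an eigenvalue of K and ker(I - K) = {0}, so we are in the first case: for every y there is a unique x = (I - K)^(-1) y. (Explicitly, by the Woodbury identity, (I - U V^T)^(-1) = I + U (I_2 - G)^(-1) V^T.)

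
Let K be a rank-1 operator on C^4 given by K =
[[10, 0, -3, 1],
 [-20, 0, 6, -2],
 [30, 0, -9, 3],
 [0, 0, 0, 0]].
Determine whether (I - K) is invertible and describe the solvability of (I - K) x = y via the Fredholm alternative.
(I - K) is singular (det(I - K) = 0, i.e. 1 ∈ sigma(K)). (I - K) x = y is solvable iff y ⊥ ker((I - K)^*) = span{(10, 0, -3, 1)}, i.e. iff 10y_1 - 3y_3 + y_4 = 0. When solvable, the solutions are x = y + c·(1, -2, 3, 0), c arbitrary (ker(I - K) = span{(1, -2, 3, 0)}, dimension 1).

K has rank 1, so it is an outer product K = u v^T: every row of K is a multiple of one row vector. Reading off the entries, u = (1, -2, 3, 0) and v = (10, 0, -3, 1) (row i of K equals u_i·v^T). A rank-one matrix u v^T satisfies K u = u (v·u) and kills the (3)-dimensional subspace v^⊥, so its characteristic polynomial is lambda^3 (lambda - v·u) with v·u = tr K = 1. Hence the eigenvalues of I - K are 1 (multiplicity 3) and 1 - (1) = 0, so det(I - K) = 0. (Direct check: I - K =
[[-9, 0, 3, -1],
 [20, 1, -6, 2],
 [-30, 0, 10, -3],
 [0, 0, 0, 1]]
has determinant 0.) So 1 is an eigenvalue of K and (I - K) is not invertible. The finite-dimensional Fredholm alternative says: either (I - K) is invertible, or ker(I - K) ≠ {0} and then range(I - K) = ker((I - K)^*)^⊥, with dim ker(I - K) = dim ker((I - K)^*). We are in the second case, so we need both kernels. Kernel of I - K: (I - K) u = u - u (v·u) = u - u = 0, so ker(I - K) = span{u} = span{(1, -2, 3, 0)} (it is exactly 1-dimensional because rank(I - K) = 3). Kernel of the adjoint: K is real, so (I - K)^* = I - K^T = I - v u^T, and (I - v u^T) v = v - v (u·v) = 0; hence ker((I - K)^*) = span{v} = span{(10, 0, -3, 1)}. Therefore (I - K) x = y is solvable iff <y, v> = 0, i.e. iff 10y_1 - 3y_3 + y_4 = 0. When this holds, K y = u (v·y) = 0, so (I - K) y = y and x = y is a particular solution; the full solution set is the line x = y + c·u = y + c·(1, -2, 3, 0), c ∈ C.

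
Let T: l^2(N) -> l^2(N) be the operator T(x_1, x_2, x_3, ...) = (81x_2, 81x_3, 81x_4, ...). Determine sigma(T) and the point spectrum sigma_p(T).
sigma(T) = closed disk {z in C : |z| ≤ 81}; sigma_p(T) = open disk {z in C : |z| < 81}

Note T = 81·V where V is the unit left shift (V x)_k = x_{k+1}; so sigma(T) = 81·sigma(V) and ||T|| = 81||V||. ||T x||^2 = 6561sum_{k≥2} |x_k|^2 ≤ 6561||x||^2, with equality on {x : x_1 = 0}, so ||T|| = 81. For any lambda with |lambda| < 81, set r = lambda/81 (|r| < 1); the vector x = (1, r, r^2, ...) is in l^2 and satisfies T x = 81(r, r^2, ...) = lambda x, so lambda is an eigenvalue. On the boundary |lambda| = 81 the geometric series diverges, so no l^2 eigenvector exists, but these lambda lie in the approximate point spectrum. Hence sigma(T) is the closed disk of radius 81 and sigma_p(T) is the open disk.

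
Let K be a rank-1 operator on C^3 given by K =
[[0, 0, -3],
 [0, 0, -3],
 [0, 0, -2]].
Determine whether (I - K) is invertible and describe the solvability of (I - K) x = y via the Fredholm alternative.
(I - K) is invertible (det(I - K) = 3 ≠ 0), so for every y in C^3 the equation (I - K) x = y has a unique solution.

K has rank 1, so it is an outer product K = u v^T: every row of K is a multiple of one row vector. Reading off the entries, u = (3, 3, 2) and v = (0, 0, -1) (row i of K equals u_i·v^T). A rank-one matrix u v^T satisfies K u = u (v·u) and kills the (2)-dimensional subspace v^⊥, so its characteristic polynomial is lambda^2 (lambda - v·u) with v·u = tr K = -2. Hence the eigenvalues of I - K are 1 (multiplicity 2) and 1 - (-2) = 3, so det(I - K) = 3. (Direct check: I - K =
[[1, 0, 3],
 [0, 1, 3],
 [0, 0, 3]]
has determinant 3.) The finite-dimensional Fredholm alternative says: either (I - K) is invertible, or ker(I - K) ≠ {0} and then range(I - K) = ker((I - K)^*)^⊥, with dim ker(I - K) = dim ker((I - K)^*). Since det(I - K) ≠ 0, 1 is not an eigenvalue of K and ker(I - K) = {0}, so we are in the first case: for every y there is a unique x = (I - K)^(-1) y. Explicitly, by the Sherman–Morrison formula, (I - u v^T)^(-1) = I + u v^T/(1 - v·u), i.e. (I - K)^(-1) = I + K/(3).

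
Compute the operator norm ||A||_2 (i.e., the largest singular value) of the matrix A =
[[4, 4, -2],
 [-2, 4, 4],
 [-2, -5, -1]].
||A||_2 = sqrt((66 + sqrt(4340))/2) ≈ 8.1203 (= sqrt(largest eigenvalue of A^T A))

||A||_2 = sigma_max(A) = sqrt(lambda_max(A^T A)). Form the symmetric matrix M = A^T A =
[[24, 18, -14],
 [18, 57, 13],
 [-14, 13, 21]].
Its characteristic polynomial (trace, sum of principal 2x2 minors, determinant of M give the coefficients) is
  p(λ) = det(λ I - M) = λ^3 - 102λ^2 + 2380λ - 144.
By the rational root theorem any rational root is an integer divisor of 144. Testing λ = 36: p(36) = 46656 - 132192 + 85680 - 144 = 0, so λ = 36 is a root. Dividing out (λ - 36) leaves p(λ) = (λ - 36)(λ^2 - 66λ + 4). For λ^2 - 66λ + 4 the discriminant is 4340. It is nonnegative but not a perfect square, so the roots are real and irrational: λ = (66 ± sqrt(4340))/2 ≈ 65.9393, 0.0607.
So the eigenvalues of A^T A are ≈ 0.0607, 36, 65.9393 (all ≥ 0, as they must be for A^T A). The largest is λ_max = (66 + sqrt(4340))/2 ≈ 65.9393, hence ||A||_2 = sqrt(λ_max) = sqrt((66 + sqrt(4340))/2) ≈ 8.1203.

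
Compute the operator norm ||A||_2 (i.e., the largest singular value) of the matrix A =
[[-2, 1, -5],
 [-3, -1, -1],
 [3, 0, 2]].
||A||_2 ≈ 6.7497 (= sqrt(largest eigenvalue of A^T A))

||A||_2 = sigma_max(A) = sqrt(lambda_max(A^T A)). Form the symmetric matrix M = A^T A =
[[22, 1, 19],
 [1, 2, -4],
 [19, -4, 30]].
Its characteristic polynomial (trace, sum of principal 2x2 minors, determinant of M give the coefficients) is
  p(λ) = det(λ I - M) = λ^3 - 54λ^2 + 386λ - 64.
No integer candidate from the rational root theorem (±divisors of 64) is a root, so the roots are irrational. The cubic discriminant is Δ = 188013424 > 0, so there are three distinct real roots. p(0) = -64 and p(1) = 269 have opposite signs, so a root lies in (0, 1); Newton's method refines it to λ ≈ 0.1698. p(8) = 80 and p(9) = -235 have opposite signs, so a root lies in (8, 9); Newton's method refines it to λ ≈ 8.272. p(45) = -919 and p(46) = 764 have opposite signs, so a root lies in (45, 46); Newton's method refines it to λ ≈ 45.5581. Check (Vieta): the three roots sum to 54, matching tr M = 54.
So the eigenvalues of A^T A are ≈ 0.1698, 8.272, 45.5581 (all ≥ 0, as they must be for A^T A). The largest is λ_max ≈ 45.5581, hence ||A||_2 = sqrt(λ_max) ≈ 6.7497.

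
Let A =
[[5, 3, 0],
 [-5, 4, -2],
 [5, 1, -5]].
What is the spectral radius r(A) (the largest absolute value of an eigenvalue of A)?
r(A) ≈ 6.1884

The eigenvalues of A are the roots of its characteristic polynomial. With M = A (coefficients from the trace, the sum of principal 2x2 minors, and det A):
  p(λ) = det(λ I - M) = λ^3 - 4λ^2 - 8λ + 195.
No integer candidate from the rational root theorem (±divisors of 195) is a root, so the roots are irrational. The cubic discriminant is Δ = -861363 < 0, so there is one real root and a complex-conjugate pair. p(-6) = -117 and p(-5) = 10 have opposite signs, so a root lies in (-6, -5); Newton's method refines it to λ ≈ -5.0919. Dividing out (λ - (-5.0919)) leaves approximately λ^2 - 9.0919λ + 38.2957. For λ^2 - 9.0919λ + 38.2957 the discriminant is -70.5194. It is negative, so the remaining roots are the complex-conjugate pair λ ≈ 4.546 ± 4.1988i. Their product equals the constant term, so |λ|^2 ≈ 38.2957 and |λ| ≈ 6.1884.
Thus the eigenvalues (to 4 decimals) are -5.0919 (modulus 5.0919); 4.546 ± 4.1988i (modulus 6.1884). The spectral radius is the largest modulus: r(A) ≈ 6.1884. (Cross-check: r(A) ≤ ||A||_2 ≈ 8.9291; equality holds whenever A is normal, though it can also hold for some non-normal A.)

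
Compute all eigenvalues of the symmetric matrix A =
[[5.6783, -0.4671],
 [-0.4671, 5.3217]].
sigma(A) ≈ {5, 6}

A is real symmetric, so its spectrum consists of real eigenvalues. Expanding the characteristic polynomial of the displayed matrix gives
  det(λ I - A) = p(λ) = λ^2 + (-11)λ + (30).
Solving p(λ) = 0 yields eigenvalues ≈ 5, 6. (A is shown rounded to 4 decimals, so these recover the underlying integer eigenvalues to within that precision.)
Verification: the trace of A = 11 equals the sum of eigenvalues 11, and det(A) ≈ 30.0000 matches the eigenvalue product 30.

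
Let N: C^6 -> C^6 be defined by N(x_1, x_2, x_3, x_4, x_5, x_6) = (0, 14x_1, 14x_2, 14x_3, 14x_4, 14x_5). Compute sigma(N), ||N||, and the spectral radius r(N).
sigma(N) = {0}; ||N|| = 14; r(N) = 0. (N is nilpotent with N^6 = 0.)

On C^6, N is a strictly lower-triangular matrix with 14 on the subdiagonal and zeros elsewhere, so its characteristic polynomial is lambda^6 and every eigenvalue is 0: sigma(N) = {0}. For the operator norm, N e_i = 14e_{i+1} for i = 1, ..., 5 and N e_6 = 0, so the singular values of N are 14 (with multiplicity 5) and 0; hence ||N|| = 14. The spectral radius r(N) = max|lambda| = 0. Note ||N|| > r(N) — characteristic of non-normal nilpotent operators. Indeed N^6 = 0.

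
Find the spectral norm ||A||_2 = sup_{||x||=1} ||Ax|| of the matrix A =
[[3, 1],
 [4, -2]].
||A||_2 = sqrt((30 + sqrt(500))/2) ≈ 5.1167 (= sqrt(largest eigenvalue of A^T A))

||A||_2 = sigma_max(A) = sqrt(lambda_max(A^T A)). Form the symmetric matrix M = A^T A =
[[25, -5],
 [-5, 5]].
Its characteristic polynomial (trace, determinant of M give the coefficients) is
  p(λ) = det(λ I - M) = λ^2 - 30λ + 100.
For λ^2 - 30λ + 100 the discriminant is 500. It is nonnegative but not a perfect square, so the roots are real and irrational: λ = (30 ± sqrt(500))/2 ≈ 26.1803, 3.8197.
So the eigenvalues of A^T A are ≈ 3.8197, 26.1803 (all ≥ 0, as they must be for A^T A). The largest is λ_max = (30 + sqrt(500))/2 ≈ 26.1803, hence ||A||_2 = sqrt(λ_max) = sqrt((30 + sqrt(500))/2) ≈ 5.1167.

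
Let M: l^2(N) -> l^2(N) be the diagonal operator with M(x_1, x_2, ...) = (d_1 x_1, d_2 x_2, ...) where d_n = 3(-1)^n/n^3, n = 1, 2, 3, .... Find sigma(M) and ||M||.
sigma(M) = {3(-1)^n/n^3 : n ≥ 1} ∪ {0}; ||M|| = 3

A bounded diagonal operator on l^2 with diagonal entries d_n has spectrum equal to the closure of {d_n : n ≥ 1}: every d_n is an eigenvalue (with eigenvector e_n), so {d_n} ⊂ sigma(M); the spectrum is closed, so its closure is too; and for lambda not in the closure, (M - lambda I) has bounded inverse (the diagonal entries 1/(d_n - lambda) are bounded). For our sequence d_n = 3(-1)^n/n^3, n = 1, 2, 3, ...:
  - {d_n} = {3(-1)^n/n^3 : n ≥ 1}; the only limit point is 0
  - closure = {3(-1)^n/n^3 : n ≥ 1} ∪ {0}
For the norm: a diagonal operator has ||M|| = sup_n |d_n|. Here |d_n| = 3/n^3 is decreasing, so sup_n |d_n| = |d_1| = 3. So ||M|| = 3.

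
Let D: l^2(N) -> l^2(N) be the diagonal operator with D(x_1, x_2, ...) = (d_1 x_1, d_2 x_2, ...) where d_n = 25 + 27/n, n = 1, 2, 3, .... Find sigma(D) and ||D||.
sigma(D) = {25 + 27/n : n ≥ 1} ∪ {25}; ||D|| = 52

A bounded diagonal operator on l^2 with diagonal entries d_n has spectrum equal to the closure of {d_n : n ≥ 1}: every d_n is an eigenvalue (with eigenvector e_n), so {d_n} ⊂ sigma(D); the spectrum is closed, so its closure is too; and for lambda not in the closure, (D - lambda I) has bounded inverse (the diagonal entries 1/(d_n - lambda) are bounded). For our sequence d_n = 25 + 27/n, n = 1, 2, 3, ...:
  - {d_n} = {25 + 27/n : n ≥ 1}; the only limit point is 25
  - closure = {25 + 27/n : n ≥ 1} ∪ {25}
For the norm: a diagonal operator has ||D|| = sup_n |d_n|. Here d_n = 25 + 27/n is positive and decreasing, so sup_n |d_n| = d_1 = 25 + 27 = 52. So ||D|| = 52.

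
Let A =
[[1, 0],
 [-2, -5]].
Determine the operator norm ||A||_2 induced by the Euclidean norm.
||A||_2 = sqrt((30 + sqrt(800))/2) ≈ 5.3983 (= sqrt(largest eigenvalue of A^T A))

||A||_2 = sigma_max(A) = sqrt(lambda_max(A^T A)). Form the symmetric matrix M = A^T A =
[[5, 10],
 [10, 25]].
Its characteristic polynomial (trace, determinant of M give the coefficients) is
  p(λ) = det(λ I - M) = λ^2 - 30λ + 25.
For λ^2 - 30λ + 25 the discriminant is 800. It is nonnegative but not a perfect square, so the roots are real and irrational: λ = (30 ± sqrt(800))/2 ≈ 29.1421, 0.8579.
So the eigenvalues of A^T A are ≈ 0.8579, 29.1421 (all ≥ 0, as they must be for A^T A). The largest is λ_max = (30 + sqrt(800))/2 ≈ 29.1421, hence ||A||_2 = sqrt(λ_max) = sqrt((30 + sqrt(800))/2) ≈ 5.3983.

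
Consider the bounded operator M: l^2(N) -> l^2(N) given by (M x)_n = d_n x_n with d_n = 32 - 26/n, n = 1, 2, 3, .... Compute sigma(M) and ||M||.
sigma(M) = {32 - 26/n : n ≥ 1} ∪ {32}; ||M|| = 32

A bounded diagonal operator on l^2 with diagonal entries d_n has spectrum equal to the closure of {d_n : n ≥ 1}: every d_n is an eigenvalue (with eigenvector e_n), so {d_n} ⊂ sigma(M); the spectrum is closed, so its closure is too; and for lambda not in the closure, (M - lambda I) has bounded inverse (the diagonal entries 1/(d_n - lambda) are bounded). For our sequence d_n = 32 - 26/n, n = 1, 2, 3, ...:
  - {d_n} = {32 - 26/n : n ≥ 1}; the only limit point is 32
  - closure = {32 - 26/n : n ≥ 1} ∪ {32}
For the norm: a diagonal operator has ||M|| = sup_n |d_n|. Here d_n = 32 - 26/n increases monotonically from d_1 = 6 toward 32, with all terms in [6, 32); so sup_n |d_n| = 32 (the supremum is the limit, not attained). So ||M|| = 32.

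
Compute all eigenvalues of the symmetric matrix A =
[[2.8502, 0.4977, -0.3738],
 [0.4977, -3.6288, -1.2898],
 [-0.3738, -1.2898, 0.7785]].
sigma(A) ≈ {-4, 1, 3}

A is real symmetric, so its spectrum consists of real eigenvalues. Expanding the characteristic polynomial of the displayed matrix gives
  det(λ I - A) = p(λ) = λ^3 + (0)λ^2 + (-13)λ + (12).
Solving p(λ) = 0 yields eigenvalues ≈ -4, 1, 3. (A is shown rounded to 4 decimals, so these recover the underlying integer eigenvalues to within that precision.)
Verification: the trace of A = 0 equals the sum of eigenvalues 0, and det(A) ≈ -11.9993 matches the eigenvalue product -12.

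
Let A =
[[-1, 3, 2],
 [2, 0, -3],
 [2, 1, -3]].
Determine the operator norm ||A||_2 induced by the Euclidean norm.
||A||_2 ≈ 5.6014 (= sqrt(largest eigenvalue of A^T A))

||A||_2 = sigma_max(A) = sqrt(lambda_max(A^T A)). Form the symmetric matrix M = A^T A =
[[9, -1, -14],
 [-1, 10, 3],
 [-14, 3, 22]].
Its characteristic polynomial (trace, sum of principal 2x2 minors, determinant of M give the coefficients) is
  p(λ) = det(λ I - M) = λ^3 - 41λ^2 + 302λ - 1.
No integer candidate from the rational root theorem (±divisors of 1) is a root, so the roots are irrational. The cubic discriminant is Δ = 43086657 > 0, so there are three distinct real roots. p(0) = -1 and p(1) = 261 have opposite signs, so a root lies in (0, 1); Newton's method refines it to λ ≈ 0.0033. p(9) = 125 and p(10) = -81 have opposite signs, so a root lies in (9, 10); Newton's method refines it to λ ≈ 9.6209. p(31) = -249 and p(32) = 447 have opposite signs, so a root lies in (31, 32); Newton's method refines it to λ ≈ 31.3757. Check (Vieta): the three roots sum to 41, matching tr M = 41.
So the eigenvalues of A^T A are ≈ 0.0033, 9.6209, 31.3757 (all ≥ 0, as they must be for A^T A). The largest is λ_max ≈ 31.3757, hence ||A||_2 = sqrt(λ_max) ≈ 5.6014.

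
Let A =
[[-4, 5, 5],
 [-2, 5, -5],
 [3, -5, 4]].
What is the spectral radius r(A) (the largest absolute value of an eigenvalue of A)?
r(A) ≈ 9.4288

The eigenvalues of A are the roots of its characteristic polynomial. With M = A (coefficients from the trace, the sum of principal 2x2 minors, and det A):
  p(λ) = det(λ I - M) = λ^3 - 5λ^2 - 46λ + 40.
No integer candidate from the rational root theorem (±divisors of 40) is a root, so the roots are irrational. The cubic discriminant is Δ = 584644 > 0, so there are three distinct real roots. p(-6) = -80 and p(-5) = 20 have opposite signs, so a root lies in (-6, -5); Newton's method refines it to λ ≈ -5.2386. p(0) = 40 and p(1) = -10 have opposite signs, so a root lies in (0, 1); Newton's method refines it to λ ≈ 0.8098. p(9) = -50 and p(10) = 80 have opposite signs, so a root lies in (9, 10); Newton's method refines it to λ ≈ 9.4288. Check (Vieta): the three roots sum to 5, matching tr M = 5.
Thus the eigenvalues (to 4 decimals) are -5.2386 (modulus 5.2386); 0.8098 (modulus 0.8098); 9.4288 (modulus 9.4288). The spectral radius is the largest modulus: r(A) ≈ 9.4288. (Cross-check: r(A) ≤ ||A||_2 ≈ 10.4924; equality holds whenever A is normal, though it can also hold for some non-normal A.)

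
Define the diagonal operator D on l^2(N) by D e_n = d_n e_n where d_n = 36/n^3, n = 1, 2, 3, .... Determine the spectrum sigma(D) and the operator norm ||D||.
sigma(D) = {36/n^3 : n ≥ 1} ∪ {0}; ||D|| = 36

A bounded diagonal operator on l^2 with diagonal entries d_n has spectrum equal to the closure of {d_n : n ≥ 1}: every d_n is an eigenvalue (with eigenvector e_n), so {d_n} ⊂ sigma(D); the spectrum is closed, so its closure is too; and for lambda not in the closure, (D - lambda I) has bounded inverse (the diagonal entries 1/(d_n - lambda) are bounded). For our sequence d_n = 36/n^3, n = 1, 2, 3, ...:
  - {d_n} = {36/n^3 : n ≥ 1}; the only limit point is 0
  - closure = {36/n^3 : n ≥ 1} ∪ {0}
For the norm: a diagonal operator has ||D|| = sup_n |d_n|. Here d_n = 36/n^3 is positive and decreasing, so sup_n |d_n| = d_1 = 36. So ||D|| = 36.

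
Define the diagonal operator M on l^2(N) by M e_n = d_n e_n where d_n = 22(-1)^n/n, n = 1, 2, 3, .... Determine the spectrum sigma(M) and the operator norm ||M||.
sigma(M) = {22(-1)^n/n : n ≥ 1} ∪ {0}; ||M|| = 22

A bounded diagonal operator on l^2 with diagonal entries d_n has spectrum equal to the closure of {d_n : n ≥ 1}: every d_n is an eigenvalue (with eigenvector e_n), so {d_n} ⊂ sigma(M); the spectrum is closed, so its closure is too; and for lambda not in the closure, (M - lambda I) has bounded inverse (the diagonal entries 1/(d_n - lambda) are bounded). For our sequence d_n = 22(-1)^n/n, n = 1, 2, 3, ...:
  - {d_n} = {22(-1)^n/n : n ≥ 1}; the only limit point is 0
  - closure = {22(-1)^n/n : n ≥ 1} ∪ {0}
For the norm: a diagonal operator has ||M|| = sup_n |d_n|. Here |d_n| = 22/n is decreasing, so sup_n |d_n| = |d_1| = 22. So ||M|| = 22.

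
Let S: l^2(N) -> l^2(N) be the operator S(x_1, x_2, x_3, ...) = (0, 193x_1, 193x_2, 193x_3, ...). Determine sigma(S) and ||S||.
sigma(S) = closed disk {z in C : |z| ≤ 193}; ||S|| = 193

Note S = 193·U where U is the unit right shift (U x)_k = x_{k-1} (with x_0 := 0); so ||S|| = 193||U|| and sigma(S) = 193·sigma(U). ||S x||^2 = sum_{k≥1} |193x_k|^2 = 37249||x||^2, so ||S|| = 193 and sigma(S) ⊂ {|z| ≤ 193}. For any |lambda| < 193, the equation (S - lambda I) x = 0 forces x_1 = 0, then 193x_k = lambda x_{k+1} ⇒ x = 0, so S has no eigenvalues. But (S - lambda I) is not surjective for |lambda| < 193: solving (S - lambda I) x = e_1 would require x_n proportional to (lambda/193)^(-n), which is not in l^2. So every |lambda| < 193 lies in the residual spectrum. The boundary |lambda| = 193 is in the approximate point spectrum (the spectrum is closed). Hence sigma(S) is the closed disk of radius 193.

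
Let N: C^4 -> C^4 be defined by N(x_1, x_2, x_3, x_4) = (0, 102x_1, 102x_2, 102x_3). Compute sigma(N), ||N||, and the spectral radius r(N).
sigma(N) = {0}; ||N|| = 102; r(N) = 0. (N is nilpotent with N^4 = 0.)

On C^4, N is a strictly lower-triangular matrix with 102 on the subdiagonal and zeros elsewhere, so its characteristic polynomial is lambda^4 and every eigenvalue is 0: sigma(N) = {0}. For the operator norm, N e_i = 102e_{i+1} for i = 1, ..., 3 and N e_4 = 0, so the singular values of N are 102 (with multiplicity 3) and 0; hence ||N|| = 102. The spectral radius r(N) = max|lambda| = 0. Note ||N|| > r(N) — characteristic of non-normal nilpotent operators. Indeed N^4 = 0.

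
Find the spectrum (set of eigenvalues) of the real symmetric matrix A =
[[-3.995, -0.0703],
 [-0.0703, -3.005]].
sigma(A) ≈ {-4, -3}

A is real symmetric, so its spectrum consists of real eigenvalues. Expanding the characteristic polynomial of the displayed matrix gives
  det(λ I - A) = p(λ) = λ^2 + (7)λ + (12).
Solving p(λ) = 0 yields eigenvalues ≈ -4, -3. (A is shown rounded to 4 decimals, so these recover the underlying integer eigenvalues to within that precision.)
Verification: the trace of A = -7 equals the sum of eigenvalues -7, and det(A) ≈ 12.0000 matches the eigenvalue product 12.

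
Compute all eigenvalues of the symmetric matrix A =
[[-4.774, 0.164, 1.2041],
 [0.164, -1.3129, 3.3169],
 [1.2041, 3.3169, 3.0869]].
sigma(A) ≈ {-5, -3, 5}

A is real symmetric, so its spectrum consists of real eigenvalues. Expanding the characteristic polynomial of the displayed matrix gives
  det(λ I - A) = p(λ) = λ^3 + (3)λ^2 + (-25)λ + (-75.0012).
Solving p(λ) = 0 yields eigenvalues ≈ -5, -3, 5. (A is shown rounded to 4 decimals, so these recover the underlying integer eigenvalues to within that precision.)
Verification: the trace of A = -3 equals the sum of eigenvalues -3, and det(A) ≈ 75.0012 matches the eigenvalue product 75.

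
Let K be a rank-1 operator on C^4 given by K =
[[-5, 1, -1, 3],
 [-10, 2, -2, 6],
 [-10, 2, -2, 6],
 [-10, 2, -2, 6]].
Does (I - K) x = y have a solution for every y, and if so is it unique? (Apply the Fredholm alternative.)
(I - K) is singular (det(I - K) = 0, i.e. 1 ∈ sigma(K)). (I - K) x = y is solvable iff y ⊥ ker((I - K)^*) = span{(-5, 1, -1, 3)}, i.e. iff -5y_1 + y_2 - y_3 + 3y_4 = 0. When solvable, the solutions are x = y + c·(1, 2, 2, 2), c arbitrary (ker(I - K) = span{(1, 2, 2, 2)}, dimension 1).

K has rank 1, so it is an outer product K = u v^T: every row of K is a multiple of one row vector. Reading off the entries, u = (1, 2, 2, 2) and v = (-5, 1, -1, 3) (row i of K equals u_i·v^T). A rank-one matrix u v^T satisfies K u = u (v·u) and kills the (3)-dimensional subspace v^⊥, so its characteristic polynomial is lambda^3 (lambda - v·u) with v·u = tr K = 1. Hence the eigenvalues of I - K are 1 (multiplicity 3) and 1 - (1) = 0, so det(I - K) = 0. (Direct check: I - K =
[[6, -1, 1, -3],
 [10, -1, 2, -6],
 [10, -2, 3, -6],
 [10, -2, 2, -5]]
has determinant 0.) So 1 is an eigenvalue of K and (I - K) is not invertible. The finite-dimensional Fredholm alternative says: either (I - K) is invertible, or ker(I - K) ≠ {0} and then range(I - K) = ker((I - K)^*)^⊥, with dim ker(I - K) = dim ker((I - K)^*). We are in the second case, so we need both kernels. Kernel of I - K: (I - K) u = u - u (v·u) = u - u = 0, so ker(I - K) = span{u} = span{(1, 2, 2, 2)} (it is exactly 1-dimensional because rank(I - K) = 3). Kernel of the adjoint: K is real, so (I - K)^* = I - K^T = I - v u^T, and (I - v u^T) v = v - v (u·v) = 0; hence ker((I - K)^*) = span{v} = span{(-5, 1, -1, 3)}. Therefore (I - K) x = y is solvable iff <y, v> = 0, i.e. iff -5y_1 + y_2 - y_3 + 3y_4 = 0. When this holds, K y = u (v·y) = 0, so (I - K) y = y and x = y is a particular solution; the full solution set is the line x = y + c·u = y + c·(1, 2, 2, 2), c ∈ C.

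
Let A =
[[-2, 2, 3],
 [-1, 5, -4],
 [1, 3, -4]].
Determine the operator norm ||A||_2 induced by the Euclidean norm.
||A||_2 ≈ 8.0959 (= sqrt(largest eigenvalue of A^T A))

||A||_2 = sigma_max(A) = sqrt(lambda_max(A^T A)). Form the symmetric matrix M = A^T A =
[[6, -6, -6],
 [-6, 38, -26],
 [-6, -26, 41]].
Its characteristic polynomial (trace, sum of principal 2x2 minors, determinant of M give the coefficients) is
  p(λ) = det(λ I - M) = λ^3 - 85λ^2 + 1284λ - 576.
No integer candidate from the rational root theorem (±divisors of 576) is a root, so the roots are irrational. The cubic discriminant is Δ = 3151703952 > 0, so there are three distinct real roots. p(0) = -576 and p(1) = 624 have opposite signs, so a root lies in (0, 1); Newton's method refines it to λ ≈ 0.4627. p(18) = 828 and p(19) = -6 have opposite signs, so a root lies in (18, 19); Newton's method refines it to λ ≈ 18.993. p(65) = -1616 and p(66) = 1404 have opposite signs, so a root lies in (65, 66); Newton's method refines it to λ ≈ 65.5443. Check (Vieta): the three roots sum to 85, matching tr M = 85.
So the eigenvalues of A^T A are ≈ 0.4627, 18.993, 65.5443 (all ≥ 0, as they must be for A^T A). The largest is λ_max ≈ 65.5443, hence ||A||_2 = sqrt(λ_max) ≈ 8.0959.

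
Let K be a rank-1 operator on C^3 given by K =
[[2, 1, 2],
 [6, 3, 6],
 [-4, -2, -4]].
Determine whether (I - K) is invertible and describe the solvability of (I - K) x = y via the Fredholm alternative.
(I - K) is singular (det(I - K) = 0, i.e. 1 ∈ sigma(K)). (I - K) x = y is solvable iff y ⊥ ker((I - K)^*) = span{(2, 1, 2)}, i.e. iff 2y_1 + y_2 + 2y_3 = 0. When solvable, the solutions are x = y + c·(1, 3, -2), c arbitrary (ker(I - K) = span{(1, 3, -2)}, dimension 1).

K has rank 1, so it is an outer product K = u v^T: every row of K is a multiple of one row vector. Reading off the entries, u = (1, 3, -2) and v = (2, 1, 2) (row i of K equals u_i·v^T). A rank-one matrix u v^T satisfies K u = u (v·u) and kills the (2)-dimensional subspace v^⊥, so its characteristic polynomial is lambda^2 (lambda - v·u) with v·u = tr K = 1. Hence the eigenvalues of I - K are 1 (multiplicity 2) and 1 - (1) = 0, so det(I - K) = 0. (Direct check: I - K =
[[-1, -1, -2],
 [-6, -2, -6],
 [4, 2, 5]]
has determinant 0.) So 1 is an eigenvalue of K and (I - K) is not invertible. The finite-dimensional Fredholm alternative says: either (I - K) is invertible, or ker(I - K) ≠ {0} and then range(I - K) = ker((I - K)^*)^⊥, with dim ker(I - K) = dim ker((I - K)^*). We are in the second case, so we need both kernels. Kernel of I - K: (I - K) u = u - u (v·u) = u - u = 0, so ker(I - K) = span{u} = span{(1, 3, -2)} (it is exactly 1-dimensional because rank(I - K) = 2). Kernel of the adjoint: K is real, so (I - K)^* = I - K^T = I - v u^T, and (I - v u^T) v = v - v (u·v) = 0; hence ker((I - K)^*) = span{v} = span{(2, 1, 2)}. Therefore (I - K) x = y is solvable iff <y, v> = 0, i.e. iff 2y_1 + y_2 + 2y_3 = 0. When this holds, K y = u (v·y) = 0, so (I - K) y = y and x = y is a particular solution; the full solution set is the line x = y + c·u = y + c·(1, 3, -2), c ∈ C.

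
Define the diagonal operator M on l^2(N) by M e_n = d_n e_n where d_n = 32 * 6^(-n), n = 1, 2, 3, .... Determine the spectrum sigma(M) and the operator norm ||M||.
sigma(M) = {32 * 6^(-n) : n ≥ 1} ∪ {0}; ||M|| = 16/3

A bounded diagonal operator on l^2 with diagonal entries d_n has spectrum equal to the closure of {d_n : n ≥ 1}: every d_n is an eigenvalue (with eigenvector e_n), so {d_n} ⊂ sigma(M); the spectrum is closed, so its closure is too; and for lambda not in the closure, (M - lambda I) has bounded inverse (the diagonal entries 1/(d_n - lambda) are bounded). For our sequence d_n = 32 * 6^(-n), n = 1, 2, 3, ...:
  - {d_n} = {32 * 6^(-n) : n ≥ 1}; the only limit point is 0
  - closure = {32 * 6^(-n) : n ≥ 1} ∪ {0}
For the norm: a diagonal operator has ||M|| = sup_n |d_n|. Here d_n = 32 * 6^(-n) is positive and decreasing, so sup_n |d_n| = d_1 = 32/6 = 16/3. So ||M|| = 16/3.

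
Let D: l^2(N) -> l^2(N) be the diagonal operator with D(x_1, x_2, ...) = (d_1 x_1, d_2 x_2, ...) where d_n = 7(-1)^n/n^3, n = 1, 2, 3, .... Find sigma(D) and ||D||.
sigma(D) = {7(-1)^n/n^3 : n ≥ 1} ∪ {0}; ||D|| = 7

A bounded diagonal operator on l^2 with diagonal entries d_n has spectrum equal to the closure of {d_n : n ≥ 1}: every d_n is an eigenvalue (with eigenvector e_n), so {d_n} ⊂ sigma(D); the spectrum is closed, so its closure is too; and for lambda not in the closure, (D - lambda I) has bounded inverse (the diagonal entries 1/(d_n - lambda) are bounded). For our sequence d_n = 7(-1)^n/n^3, n = 1, 2, 3, ...:
  - {d_n} = {7(-1)^n/n^3 : n ≥ 1}; the only limit point is 0
  - closure = {7(-1)^n/n^3 : n ≥ 1} ∪ {0}
For the norm: a diagonal operator has ||D|| = sup_n |d_n|. Here |d_n| = 7/n^3 is decreasing, so sup_n |d_n| = |d_1| = 7. So ||D|| = 7.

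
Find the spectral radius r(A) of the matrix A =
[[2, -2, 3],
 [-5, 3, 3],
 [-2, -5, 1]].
r(A) ≈ 5.9827

The eigenvalues of A are the roots of its characteristic polynomial. With M = A (coefficients from the trace, the sum of principal 2x2 minors, and det A):
  p(λ) = det(λ I - M) = λ^3 - 6λ^2 + 22λ - 131.
No integer candidate from the rational root theorem (±divisors of 131) is a root, so the roots are irrational. The cubic discriminant is Δ = -290443 < 0, so there is one real root and a complex-conjugate pair. p(5) = -46 and p(6) = 1 have opposite signs, so a root lies in (5, 6); Newton's method refines it to λ ≈ 5.9827. Dividing out (λ - (5.9827)) leaves approximately λ^2 - 0.0173λ + 21.8965. For λ^2 - 0.0173λ + 21.8965 the discriminant is -87.5856. It is negative, so the remaining roots are the complex-conjugate pair λ ≈ 0.0087 ± 4.6794i. Their product equals the constant term, so |λ|^2 ≈ 21.8965 and |λ| ≈ 4.6794.
Thus the eigenvalues (to 4 decimals) are 5.9827 (modulus 5.9827); 0.0087 ± 4.6794i (modulus 4.6794). The spectral radius is the largest modulus: r(A) ≈ 5.9827. (Cross-check: r(A) ≤ ||A||_2 ≈ 6.7828; equality holds whenever A is normal, though it can also hold for some non-normal A.)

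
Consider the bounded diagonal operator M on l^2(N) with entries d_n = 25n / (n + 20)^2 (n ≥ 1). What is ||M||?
||M|| = 5/16 (attained at n = 20)

For M diagonal, ||M|| = sup_n |d_n|. Treat f(x) = 25x / (x + 20)^2 for real x > 0. By the quotient rule, f'(x) = 25(20 - x)/(x + 20)^3, which is positive for x < 20 and negative for x > 20. So f has a unique maximum at x = 20, and since 20 is a positive integer, the supremum over n ≥ 1 is attained at n = 20: d_20 = 25·20/(20 + 20)^2 = 25·20/1600 = 5/16. Hence ||M|| = 5/16.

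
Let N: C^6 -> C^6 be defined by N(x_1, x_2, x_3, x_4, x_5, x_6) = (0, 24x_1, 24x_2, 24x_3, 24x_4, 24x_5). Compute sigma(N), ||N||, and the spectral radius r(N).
sigma(N) = {0}; ||N|| = 24; r(N) = 0. (N is nilpotent with N^6 = 0.)

On C^6, N is a strictly lower-triangular matrix with 24 on the subdiagonal and zeros elsewhere, so its characteristic polynomial is lambda^6 and every eigenvalue is 0: sigma(N) = {0}. For the operator norm, N e_i = 24e_{i+1} for i = 1, ..., 5 and N e_6 = 0, so the singular values of N are 24 (with multiplicity 5) and 0; hence ||N|| = 24. The spectral radius r(N) = max|lambda| = 0. Note ||N|| > r(N) — characteristic of non-normal nilpotent operators. Indeed N^6 = 0.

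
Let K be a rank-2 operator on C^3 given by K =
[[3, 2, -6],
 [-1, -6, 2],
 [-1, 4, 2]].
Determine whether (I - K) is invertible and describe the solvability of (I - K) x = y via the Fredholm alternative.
(I - K) is invertible (det(I - K) = -34 ≠ 0), so for every y in C^3 the equation (I - K) x = y has a unique solution.

K has rank 2 and factors as K = U V^T = u1 v1^T + u2 v2^T with u1 = (2, 2, -3), v1 = (0, -2, 0), u2 = (-3, 1, 1), v2 = (-1, -2, 2) (multiplying out reproduces the displayed K). The nonzero eigenvalues of U V^T coincide with those of the 2 x 2 matrix G = V^T U = [[v1·u1, v1·u2], [v2·u1, v2·u2]] = [[-4, -2], [-12, 3]], and by the Sylvester determinant identity det(I_3 - U V^T) = det(I_2 - V^T U) = det([[5, 2], [12, -2]]) = (5)(-2) - (2)(12) = -34. (Direct check: I - K =
[[-2, -2, 6],
 [1, 7, -2],
 [1, -4, -1]]
has determinant -34.) The finite-dimensional Fredholm alternative says: either (I - K) is invertible, or ker(I - K) ≠ {0} and then range(I - K) = ker((I - K)^*)^⊥, with dim ker(I - K) = dim ker((I - K)^*). Since det(I - K) ≠ 0, 1 is not an eigenvalue of K and ker(I - K) = {0}, so we are in the first case: for every y there is a unique x = (I - K)^(-1) y. (Explicitly, by the Woodbury identity, (I - U V^T)^(-1) = I + U (I_2 - G)^(-1) V^T.)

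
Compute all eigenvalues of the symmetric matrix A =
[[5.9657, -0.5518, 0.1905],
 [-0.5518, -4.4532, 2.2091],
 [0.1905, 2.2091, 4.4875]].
sigma(A) ≈ {-5, 5, 6}

A is real symmetric, so its spectrum consists of real eigenvalues. Expanding the characteristic polynomial of the displayed matrix gives
  det(λ I - A) = p(λ) = λ^3 + (-6)λ^2 + (-25)λ + (150).
Solving p(λ) = 0 yields eigenvalues ≈ -5, 5, 6. (A is shown rounded to 4 decimals, so these recover the underlying integer eigenvalues to within that precision.)
Verification: the trace of A = 6 equals the sum of eigenvalues 6, and det(A) ≈ -149.9995 matches the eigenvalue product -150.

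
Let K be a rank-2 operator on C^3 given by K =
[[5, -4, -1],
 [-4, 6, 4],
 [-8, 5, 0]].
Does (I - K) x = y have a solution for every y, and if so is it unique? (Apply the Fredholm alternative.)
(I - K) is invertible (det(I - K) = -24 ≠ 0), so for every y in C^3 the equation (I - K) x = y has a unique solution.

K has rank 2 and factors as K = U V^T = u1 v1^T + u2 v2^T with u1 = (-1, 2, 1), v1 = (1, 2, 3), u2 = (2, -2, -3), v2 = (3, -1, 1) (multiplying out reproduces the displayed K). The nonzero eigenvalues of U V^T coincide with those of the 2 x 2 matrix G = V^T U = [[v1·u1, v1·u2], [v2·u1, v2·u2]] = [[6, -11], [-4, 5]], and by the Sylvester determinant identity det(I_3 - U V^T) = det(I_2 - V^T U) = det([[-5, 11], [4, -4]]) = (-5)(-4) - (11)(4) = -24. (Direct check: I - K =
[[-4, 4, 1],
 [4, -5, -4],
 [8, -5, 1]]
has determinant -24.) The finite-dimensional Fredholm alternative says: either (I - K) is invertible, or ker(I - K) ≠ {0} and then range(I - K) = ker((I - K)^*)^⊥, with dim ker(I - K) = dim ker((I - K)^*). Since det(I - K) ≠ 0, 1 is not an eigenvalue of K and ker(I - K) = {0}, so we are in the first case: for every y there is a unique x = (I - K)^(-1) y. (Explicitly, by the Woodbury identity, (I - U V^T)^(-1) = I + U (I_2 - G)^(-1) V^T.)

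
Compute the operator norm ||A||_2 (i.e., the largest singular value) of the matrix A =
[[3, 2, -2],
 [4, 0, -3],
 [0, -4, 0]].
||A||_2 ≈ 6.3645 (= sqrt(largest eigenvalue of A^T A))

||A||_2 = sigma_max(A) = sqrt(lambda_max(A^T A)). Form the symmetric matrix M = A^T A =
[[25, 6, -18],
 [6, 20, -4],
 [-18, -4, 13]].
Its characteristic polynomial (trace, sum of principal 2x2 minors, determinant of M give the coefficients) is
  p(λ) = det(λ I - M) = λ^3 - 58λ^2 + 709λ - 16.
No integer candidate from the rational root theorem (±divisors of 16) is a root, so the roots are irrational. The cubic discriminant is Δ = 264764624 > 0, so there are three distinct real roots. p(0) = -16 and p(1) = 636 have opposite signs, so a root lies in (0, 1); Newton's method refines it to λ ≈ 0.0226. p(17) = 188 and p(18) = -214 have opposite signs, so a root lies in (17, 18); Newton's method refines it to λ ≈ 17.4711. p(40) = -456 and p(41) = 476 have opposite signs, so a root lies in (40, 41); Newton's method refines it to λ ≈ 40.5063. Check (Vieta): the three roots sum to 58, matching tr M = 58.
So the eigenvalues of A^T A are ≈ 0.0226, 17.4711, 40.5063 (all ≥ 0, as they must be for A^T A). The largest is λ_max ≈ 40.5063, hence ||A||_2 = sqrt(λ_max) ≈ 6.3645.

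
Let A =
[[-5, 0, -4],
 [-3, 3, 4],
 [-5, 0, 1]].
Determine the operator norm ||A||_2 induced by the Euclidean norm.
||A||_2 ≈ 7.7848 (= sqrt(largest eigenvalue of A^T A))

||A||_2 = sigma_max(A) = sqrt(lambda_max(A^T A)). Form the symmetric matrix M = A^T A =
[[59, -9, 3],
 [-9, 9, 12],
 [3, 12, 33]].
Its characteristic polynomial (trace, sum of principal 2x2 minors, determinant of M give the coefficients) is
  p(λ) = det(λ I - M) = λ^3 - 101λ^2 + 2541λ - 5625.
No integer candidate from the rational root theorem (±divisors of 5625) is a root, so the roots are irrational. The cubic discriminant is Δ = 2187729072 > 0, so there are three distinct real roots. p(2) = -939 and p(3) = 1116 have opposite signs, so a root lies in (2, 3); Newton's method refines it to λ ≈ 2.4457. p(37) = 776 and p(38) = -39 have opposite signs, so a root lies in (37, 38); Newton's method refines it to λ ≈ 37.9515. p(60) = -765 and p(61) = 536 have opposite signs, so a root lies in (60, 61); Newton's method refines it to λ ≈ 60.6028. Check (Vieta): the three roots sum to 101, matching tr M = 101.
So the eigenvalues of A^T A are ≈ 2.4457, 37.9515, 60.6028 (all ≥ 0, as they must be for A^T A). The largest is λ_max ≈ 60.6028, hence ||A||_2 = sqrt(λ_max) ≈ 7.7848.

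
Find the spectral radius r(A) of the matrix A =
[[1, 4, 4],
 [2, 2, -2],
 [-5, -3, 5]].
r(A) ≈ 3.625

The eigenvalues of A are the roots of its characteristic polynomial. With M = A (coefficients from the trace, the sum of principal 2x2 minors, and det A):
  p(λ) = det(λ I - M) = λ^3 - 8λ^2 + 23λ - 20.
No integer candidate from the rational root theorem (±divisors of 20) is a root, so the roots are irrational. The cubic discriminant is Δ = -332 < 0, so there is one real root and a complex-conjugate pair. p(1) = -4 and p(2) = 2 have opposite signs, so a root lies in (1, 2); Newton's method refines it to λ ≈ 1.522. Dividing out (λ - (1.522)) leaves approximately λ^2 - 6.478λ + 13.1403. For λ^2 - 6.478λ + 13.1403 the discriminant is -10.5972. It is negative, so the remaining roots are the complex-conjugate pair λ ≈ 3.239 ± 1.6277i. Their product equals the constant term, so |λ|^2 ≈ 13.1403 and |λ| ≈ 3.625.
Thus the eigenvalues (to 4 decimals) are 1.522 (modulus 1.522); 3.239 ± 1.6277i (modulus 3.625). The spectral radius is the largest modulus: r(A) ≈ 3.625. (Cross-check: r(A) ≤ ||A||_2 ≈ 8.4051; equality holds whenever A is normal, though it can also hold for some non-normal A.)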